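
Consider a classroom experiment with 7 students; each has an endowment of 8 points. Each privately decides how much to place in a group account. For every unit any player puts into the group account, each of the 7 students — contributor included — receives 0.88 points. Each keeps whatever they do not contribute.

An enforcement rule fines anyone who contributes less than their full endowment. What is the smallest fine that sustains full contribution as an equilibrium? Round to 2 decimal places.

0.96 points

Given the others contribute fully, the best deviation is to contribute 0 (any partial contribution still incurs the fine and gives up units whose private return 0.88 is below 1).
Deviating from 8 to 0 saves 8 points but forfeits the deviator's share of the drop in the group account: 0.88 × 8 = 7.04.
So the deviation gain is 8 − 7.04 = 0.96, and the fine must be at least 0.96 points to wipe it out.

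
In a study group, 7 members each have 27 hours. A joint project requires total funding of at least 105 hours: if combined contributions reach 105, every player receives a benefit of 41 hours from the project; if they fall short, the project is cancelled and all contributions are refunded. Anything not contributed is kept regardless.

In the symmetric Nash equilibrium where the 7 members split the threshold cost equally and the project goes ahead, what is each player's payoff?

Equal share of the threshold: 105/7 = 15.
At this profile no one gains by cutting their contribution: any cut drops the total below 105, the project is cancelled, contributions are refunded, and the deviator ends with 27, which is less than 27 − 15 + 41 = 53. Contributing more than 15 just wastes the excess. So contributing exactly 15 is a best response.
Each player's payoff: 27 − 15 + 41 = 53.

53 hours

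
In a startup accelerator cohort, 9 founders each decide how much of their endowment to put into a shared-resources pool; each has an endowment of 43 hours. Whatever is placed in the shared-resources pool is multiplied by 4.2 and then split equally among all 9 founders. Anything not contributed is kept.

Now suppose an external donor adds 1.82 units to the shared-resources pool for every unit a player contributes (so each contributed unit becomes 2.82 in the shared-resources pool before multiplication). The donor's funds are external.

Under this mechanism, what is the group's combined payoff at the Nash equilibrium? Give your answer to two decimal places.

The effective private return per unit is now 4.2 × 2.82 / 9 = 1.3160 > 1, so every player's dominant strategy flips to full contribution.
So the Nash equilibrium is full contribution by all 9; the group earns 4.2 × 2.82 × 387 = 4583.63.

4583.63 hours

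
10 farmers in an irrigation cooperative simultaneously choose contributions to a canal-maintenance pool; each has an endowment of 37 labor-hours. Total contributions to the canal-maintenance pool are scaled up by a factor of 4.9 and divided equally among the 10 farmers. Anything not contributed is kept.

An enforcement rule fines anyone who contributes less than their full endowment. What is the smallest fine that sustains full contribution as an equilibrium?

18.87 labor-hours

Given the others contribute fully, the best deviation is to contribute 0 (any partial contribution still incurs the fine and gives up units whose private return 0.4900 is below 1).
Deviating from 37 to 0 saves 37 labor-hours but forfeits the deviator's share of the drop in the canal-maintenance pool: 4.9/10 × 37 = 18.13.
So the deviation gain is 37 − 18.13 = 18.87, and the fine must be at least 18.87 labor-hours to wipe it out.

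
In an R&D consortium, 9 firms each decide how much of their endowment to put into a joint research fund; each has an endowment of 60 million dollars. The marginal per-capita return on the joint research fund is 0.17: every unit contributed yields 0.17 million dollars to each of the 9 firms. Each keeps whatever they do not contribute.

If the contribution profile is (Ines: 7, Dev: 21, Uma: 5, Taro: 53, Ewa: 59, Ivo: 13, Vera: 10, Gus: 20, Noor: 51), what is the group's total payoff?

666.67 million dollars

Total contributed: 7 + 21 + 5 + 53 + 59 + 13 + 10 + 20 + 51 = 239; total kept: 9 × 60 − 239 = 301.
The joint research fund pays out 0.17 × 9 × 239 = 365.67 in aggregate.
Group total = 301 + 365.67 = 666.67.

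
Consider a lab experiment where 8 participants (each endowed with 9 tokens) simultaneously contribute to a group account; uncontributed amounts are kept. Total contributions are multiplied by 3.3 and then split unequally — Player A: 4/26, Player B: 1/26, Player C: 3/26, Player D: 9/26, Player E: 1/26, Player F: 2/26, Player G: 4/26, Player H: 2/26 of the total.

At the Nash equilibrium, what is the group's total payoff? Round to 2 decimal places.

92.70 tokens

Player j's private return per contributed unit is 3.3 × (j's share). Contributing is weakly dominant for j when that share is at least 1/3.3 = 0.3030, and contributing 0 is dominant otherwise.
Only Player D (9/26) clears that bar, contributing 9; the remaining 7 contribute 0. Total contributed: 9.
The group account pays out 3.3 × 9 = 29.70 in total (split across the unequal shares, but the aggregate is all that matters for the group sum).
The 7 free-riders keep 9 each, adding 63. Group total = 63 + 29.70 = 92.70.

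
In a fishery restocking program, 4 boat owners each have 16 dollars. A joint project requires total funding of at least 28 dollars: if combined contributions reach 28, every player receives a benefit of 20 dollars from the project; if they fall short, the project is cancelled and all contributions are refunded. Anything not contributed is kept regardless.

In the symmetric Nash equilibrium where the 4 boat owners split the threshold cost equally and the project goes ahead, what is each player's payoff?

29 dollars

Equal share of the threshold: 28/4 = 7.
At this profile no one gains by cutting their contribution: any cut drops the total below 28, the project is cancelled, contributions are refunded, and the deviator ends with 16, which is less than 16 − 7 + 20 = 29. Contributing more than 7 just wastes the excess. So contributing exactly 7 is a best response.
Each player's payoff: 16 − 7 + 20 = 29.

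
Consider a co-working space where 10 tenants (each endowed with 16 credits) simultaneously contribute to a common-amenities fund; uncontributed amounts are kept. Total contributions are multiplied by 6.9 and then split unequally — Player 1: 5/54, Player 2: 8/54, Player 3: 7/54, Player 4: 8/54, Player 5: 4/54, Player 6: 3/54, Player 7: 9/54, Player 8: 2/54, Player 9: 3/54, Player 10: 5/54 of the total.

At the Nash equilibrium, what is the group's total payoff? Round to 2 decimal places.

443.20 credits

A player with share s gets back 6.9·s per unit contributed, so full contribution is dominant for anyone with s > 1/6.9 = 0.1449 and zero contribution is dominant for anyone below.
The shares above 0.1449 belong to Player 2, Player 4 and Player 7, contributing 16 each; the remaining 7 contribute 0. Total contributed: 48.
The common-amenities fund pays out 6.9 × 48 = 331.20 in total (split across the unequal shares, but the aggregate is all that matters for the group sum).
The 7 free-riders keep 16 each, adding 112. Group total = 112 + 331.20 = 443.20.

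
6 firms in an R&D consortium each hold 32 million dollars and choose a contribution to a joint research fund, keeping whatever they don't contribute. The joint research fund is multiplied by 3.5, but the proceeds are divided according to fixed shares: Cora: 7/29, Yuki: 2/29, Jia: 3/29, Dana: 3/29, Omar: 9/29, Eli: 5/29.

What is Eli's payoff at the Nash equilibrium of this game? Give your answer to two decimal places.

51.31 million dollars

A player with share s gets back 3.5·s per unit contributed, so full contribution is dominant for anyone with s > 1/3.5 = 0.2857 and zero contribution is dominant for anyone below.
Omar alone (share 9/29) is above the threshold, contributing 32; the remaining 5 contribute 0. Total contributed: 32.
Eli keeps 32 and receives 3.5 × 32 × 5/29 = 19.31 from the joint research fund, for a payoff of 51.31.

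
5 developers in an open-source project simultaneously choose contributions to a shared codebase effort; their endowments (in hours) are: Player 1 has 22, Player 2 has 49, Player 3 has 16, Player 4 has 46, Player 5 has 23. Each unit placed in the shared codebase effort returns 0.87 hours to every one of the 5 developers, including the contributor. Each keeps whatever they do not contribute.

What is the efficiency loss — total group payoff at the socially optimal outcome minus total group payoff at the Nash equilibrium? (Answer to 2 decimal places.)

522.60 hours

The private return per contributed unit is 0.87 < 1 for everyone, so the Nash equilibrium is zero contribution and the group total is Σ E_j = 22 + 49 + 16 + 46 + 23 = 156.
Each contributed unit returns 4.350 to the group, so the social optimum is full contribution by everyone: group total = 4.350 × 156 = 678.60.
Efficiency loss = (4.350 − 1) × 156 = 522.60.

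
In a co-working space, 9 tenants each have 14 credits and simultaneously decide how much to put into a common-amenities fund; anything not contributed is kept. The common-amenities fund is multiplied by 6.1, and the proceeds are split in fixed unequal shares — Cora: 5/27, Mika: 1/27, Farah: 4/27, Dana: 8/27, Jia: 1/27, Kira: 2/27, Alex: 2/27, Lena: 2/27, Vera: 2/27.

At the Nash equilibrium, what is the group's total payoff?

For player j, contributing a unit is worthwhile iff 6.1 × (j's share) ≥ 1, i.e. iff j's share is at least 0.1639.
The shares above 0.1639 belong to Cora and Dana, contributing 14 each; the remaining 7 contribute 0. Total contributed: 28.
The common-amenities fund pays out 6.1 × 28 = 170.80 in total (split across the unequal shares, but the aggregate is all that matters for the group sum).
The 7 free-riders keep 14 each, adding 98. Group total = 98 + 170.80 = 268.80.

268.80 credits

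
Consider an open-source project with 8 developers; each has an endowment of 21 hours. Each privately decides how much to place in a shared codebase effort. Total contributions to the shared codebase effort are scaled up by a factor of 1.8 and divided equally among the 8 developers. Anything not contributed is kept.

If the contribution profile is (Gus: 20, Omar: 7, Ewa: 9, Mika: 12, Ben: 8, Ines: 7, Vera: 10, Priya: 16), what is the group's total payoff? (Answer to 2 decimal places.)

239.20 hours

Total contributed: 20 + 7 + 9 + 12 + 8 + 7 + 10 + 16 = 89; total kept: 8 × 21 − 89 = 79.
The shared codebase effort pays out 1.8 × 89 = 160.20 in aggregate.
Group total = 79 + 160.20 = 239.20.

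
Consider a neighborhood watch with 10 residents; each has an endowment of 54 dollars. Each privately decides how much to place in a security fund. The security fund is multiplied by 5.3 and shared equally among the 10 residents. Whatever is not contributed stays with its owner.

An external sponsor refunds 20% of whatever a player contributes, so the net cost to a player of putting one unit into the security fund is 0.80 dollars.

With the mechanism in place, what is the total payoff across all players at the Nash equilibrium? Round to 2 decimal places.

The effective private return is (5.3/10) / 0.80 = 0.6625, which is still under 1, so the mechanism doesn't change anyone's dominant strategy: zero contribution.
Everyone keeps their endowment and the group total is 10 × 54 = 540.

540.00 dollars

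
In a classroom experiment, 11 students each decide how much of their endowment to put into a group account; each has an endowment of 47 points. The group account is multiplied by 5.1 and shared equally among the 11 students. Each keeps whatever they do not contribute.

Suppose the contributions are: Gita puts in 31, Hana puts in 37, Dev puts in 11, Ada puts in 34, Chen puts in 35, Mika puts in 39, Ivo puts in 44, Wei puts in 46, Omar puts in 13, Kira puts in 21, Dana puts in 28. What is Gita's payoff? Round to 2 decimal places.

Total contributed: 31 + 37 + 11 + 34 + 35 + 39 + 44 + 46 + 13 + 21 + 28 = 339.
Each receives 5.1 × 339 / 11 = 157.17 from the group account.
Gita keeps 47 − 31 = 16, so Gita's payoff is 16 + 157.17 = 173.17.

173.17 points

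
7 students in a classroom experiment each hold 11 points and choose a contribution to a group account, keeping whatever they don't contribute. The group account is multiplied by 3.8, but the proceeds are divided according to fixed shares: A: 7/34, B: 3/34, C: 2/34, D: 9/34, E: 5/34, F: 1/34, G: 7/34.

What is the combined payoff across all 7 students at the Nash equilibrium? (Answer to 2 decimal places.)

107.80 points

Each unit j contributes comes back to j as 3.8 × (j's share), so j prefers to contribute only if that share exceeds 1/3.8 = 0.2632; otherwise keeping the unit dominates.
D alone (share 9/34) is above the threshold, contributing 11; the remaining 6 contribute 0. Total contributed: 11.
The group account pays out 3.8 × 11 = 41.80 in total (split across the unequal shares, but the aggregate is all that matters for the group sum).
The 6 free-riders keep 11 each, adding 66. Group total = 66 + 41.80 = 107.80.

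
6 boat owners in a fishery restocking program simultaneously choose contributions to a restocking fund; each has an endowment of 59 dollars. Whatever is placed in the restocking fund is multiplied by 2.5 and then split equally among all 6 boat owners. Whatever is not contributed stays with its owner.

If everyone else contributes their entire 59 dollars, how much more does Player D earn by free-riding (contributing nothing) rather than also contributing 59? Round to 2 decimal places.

Switching from a contribution of 59 to 0 lets Player D keep an extra 59 dollars, but lowers the restocking fund by 59, which costs Player D their own share of that drop: 2.5/6 × 59 = 24.58.
Net gain = 59 − 24.58 = 34.42. The private return per contributed unit (0.4167) is below 1, so free-riding is indeed the best response regardless of what the others do.

34.42 dollars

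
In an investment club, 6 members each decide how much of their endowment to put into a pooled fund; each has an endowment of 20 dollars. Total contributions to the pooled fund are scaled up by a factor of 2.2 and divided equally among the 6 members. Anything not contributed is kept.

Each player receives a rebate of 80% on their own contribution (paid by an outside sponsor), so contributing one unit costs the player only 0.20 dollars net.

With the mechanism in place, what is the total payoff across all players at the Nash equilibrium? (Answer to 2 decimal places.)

360.00 dollars

With the mechanism, a contributed unit returns (2.2/6) / 0.20 = 1.8333 per unit of net cost to the contributor — now above 1 — so contributing fully is weakly dominant for every player.
So the Nash equilibrium is full contribution by all 6; the group earns 6 × (20 × 0.80 + 2.2 × 20) = 360.00.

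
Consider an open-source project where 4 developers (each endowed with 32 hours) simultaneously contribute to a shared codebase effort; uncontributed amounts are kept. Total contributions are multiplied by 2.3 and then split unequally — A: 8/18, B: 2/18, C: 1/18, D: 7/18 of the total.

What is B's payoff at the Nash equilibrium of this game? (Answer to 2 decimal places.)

A player with share s gets back 2.3·s per unit contributed, so full contribution is dominant for anyone with s > 1/2.3 = 0.4348 and zero contribution is dominant for anyone below.
Only A (8/18) clears that bar, contributing 32; the remaining 3 contribute 0. Total contributed: 32.
B keeps 32 and receives 2.3 × 32 × 2/18 = 8.18 from the shared codebase effort, for a payoff of 40.18.

40.18 hours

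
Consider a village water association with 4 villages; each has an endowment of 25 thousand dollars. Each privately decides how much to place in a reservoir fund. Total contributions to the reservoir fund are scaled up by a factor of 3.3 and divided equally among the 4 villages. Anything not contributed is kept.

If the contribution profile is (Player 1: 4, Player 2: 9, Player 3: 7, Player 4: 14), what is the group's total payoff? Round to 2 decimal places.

178.20 thousand dollars

Total contributed: 4 + 9 + 7 + 14 = 34; total kept: 4 × 25 − 34 = 66.
The reservoir fund pays out 3.3 × 34 = 112.20 in aggregate.
Group total = 66 + 112.20 = 178.20.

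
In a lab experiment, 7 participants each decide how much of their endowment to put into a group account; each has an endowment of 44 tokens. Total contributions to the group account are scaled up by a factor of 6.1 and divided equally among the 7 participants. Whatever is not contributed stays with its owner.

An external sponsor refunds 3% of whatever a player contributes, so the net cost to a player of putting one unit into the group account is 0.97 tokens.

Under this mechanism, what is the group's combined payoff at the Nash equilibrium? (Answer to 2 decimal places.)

The effective private return is (6.1/7) / 0.97 = 0.8984, which is still under 1, so the mechanism doesn't change anyone's dominant strategy: zero contribution.
At the Nash equilibrium no one contributes; group total payoff = 7 × 44 = 308.

308.00 tokens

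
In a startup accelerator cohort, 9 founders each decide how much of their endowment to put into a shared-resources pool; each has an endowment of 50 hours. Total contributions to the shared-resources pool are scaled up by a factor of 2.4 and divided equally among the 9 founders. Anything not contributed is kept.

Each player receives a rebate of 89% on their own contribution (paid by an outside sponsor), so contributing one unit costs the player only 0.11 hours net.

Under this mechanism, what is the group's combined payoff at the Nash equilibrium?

With the mechanism, a contributed unit returns (2.4/9) / 0.11 = 2.4242 per unit of net cost to the contributor — now above 1 — so contributing fully is weakly dominant for every player.
At the Nash equilibrium everyone contributes 50. Group total payoff = 9 × (50 × 0.89 + 2.4 × 50) = 1480.50.

1480.50 hours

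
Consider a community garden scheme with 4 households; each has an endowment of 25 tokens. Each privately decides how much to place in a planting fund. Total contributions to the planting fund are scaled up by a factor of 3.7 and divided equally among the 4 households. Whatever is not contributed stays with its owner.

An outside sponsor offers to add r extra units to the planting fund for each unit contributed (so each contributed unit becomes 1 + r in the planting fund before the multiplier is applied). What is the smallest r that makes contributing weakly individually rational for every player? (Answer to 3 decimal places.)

With matching at rate r, one contributed unit becomes (1 + r) in the planting fund and returns 3.7 × (1 + r) / 4 to the contributor.
Setting this equal to 1: 1 + r = 4/3.7 = 1.0811.
So the minimum matching rate is r = 1.0811 − 1 = 0.081.

0.081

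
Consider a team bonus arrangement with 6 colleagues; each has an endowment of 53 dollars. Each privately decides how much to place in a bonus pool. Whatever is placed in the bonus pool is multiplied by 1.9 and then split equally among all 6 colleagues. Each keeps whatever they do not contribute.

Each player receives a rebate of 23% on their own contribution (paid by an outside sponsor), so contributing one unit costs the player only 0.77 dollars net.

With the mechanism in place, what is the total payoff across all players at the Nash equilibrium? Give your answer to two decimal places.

With the mechanism, a contributed unit returns (1.9/6) / 0.77 = 0.4113 per unit of net cost — still below 1 — so contributing 0 remains dominant for every player.
At the Nash equilibrium no one contributes; group total payoff = 6 × 53 = 318.

318.00 dollars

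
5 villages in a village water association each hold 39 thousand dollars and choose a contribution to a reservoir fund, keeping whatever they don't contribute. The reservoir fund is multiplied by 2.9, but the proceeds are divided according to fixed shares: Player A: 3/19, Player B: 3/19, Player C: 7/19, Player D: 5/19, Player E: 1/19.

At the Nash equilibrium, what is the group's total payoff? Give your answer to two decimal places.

Player j's private return per contributed unit is 2.9 × (j's share). Contributing is weakly dominant for j when that share is at least 1/2.9 = 0.3448, and contributing 0 is dominant otherwise.
The only share above 0.3448 is Player C's 7/19, contributing 39; the remaining 4 contribute 0. Total contributed: 39.
The reservoir fund pays out 2.9 × 39 = 113.10 in total (split across the unequal shares, but the aggregate is all that matters for the group sum).
The 4 free-riders keep 39 each, adding 156. Group total = 156 + 113.10 = 269.10.

269.10 thousand dollars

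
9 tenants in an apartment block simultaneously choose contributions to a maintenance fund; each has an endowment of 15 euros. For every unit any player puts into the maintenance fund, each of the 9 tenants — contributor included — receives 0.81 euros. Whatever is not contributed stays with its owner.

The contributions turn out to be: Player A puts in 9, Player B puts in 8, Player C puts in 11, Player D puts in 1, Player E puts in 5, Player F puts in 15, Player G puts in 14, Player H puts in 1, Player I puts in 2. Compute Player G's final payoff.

54.46 euros

Total contributed: 9 + 8 + 11 + 1 + 5 + 15 + 14 + 1 + 2 = 66.
Each receives 0.81 × 66 = 53.46 from the maintenance fund.
Player G keeps 15 − 14 = 1, so Player G's payoff is 1 + 53.46 = 54.46.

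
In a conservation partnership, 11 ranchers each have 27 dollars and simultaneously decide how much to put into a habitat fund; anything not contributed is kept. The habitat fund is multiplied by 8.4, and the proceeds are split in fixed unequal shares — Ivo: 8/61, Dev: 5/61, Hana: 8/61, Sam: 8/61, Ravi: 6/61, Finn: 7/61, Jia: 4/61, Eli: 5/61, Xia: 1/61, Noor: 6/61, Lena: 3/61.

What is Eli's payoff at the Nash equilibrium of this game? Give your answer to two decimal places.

Each unit j contributes comes back to j as 8.4 × (j's share), so j prefers to contribute only if that share exceeds 1/8.4 = 0.1190; otherwise keeping the unit dominates.
Ivo, Hana and Sam are above the threshold, contributing 27 each; the remaining 8 contribute 0. Total contributed: 81.
Eli keeps 27 and receives 8.4 × 81 × 5/61 = 55.77 from the habitat fund, for a payoff of 82.77.

82.77 dollars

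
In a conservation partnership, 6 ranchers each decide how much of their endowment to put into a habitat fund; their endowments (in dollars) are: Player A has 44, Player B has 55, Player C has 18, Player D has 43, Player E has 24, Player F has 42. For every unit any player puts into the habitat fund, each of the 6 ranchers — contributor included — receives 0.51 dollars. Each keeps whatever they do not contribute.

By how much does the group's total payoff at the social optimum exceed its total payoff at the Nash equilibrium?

465.56 dollars

The private return per contributed unit is 0.51 < 1 for everyone, so the Nash equilibrium is zero contribution and the group total is Σ E_j = 44 + 55 + 18 + 43 + 24 + 42 = 226.
Each contributed unit returns 3.060 to the group, so the social optimum is full contribution by everyone: group total = 3.060 × 226 = 691.56.
Efficiency loss = (3.060 − 1) × 226 = 465.56.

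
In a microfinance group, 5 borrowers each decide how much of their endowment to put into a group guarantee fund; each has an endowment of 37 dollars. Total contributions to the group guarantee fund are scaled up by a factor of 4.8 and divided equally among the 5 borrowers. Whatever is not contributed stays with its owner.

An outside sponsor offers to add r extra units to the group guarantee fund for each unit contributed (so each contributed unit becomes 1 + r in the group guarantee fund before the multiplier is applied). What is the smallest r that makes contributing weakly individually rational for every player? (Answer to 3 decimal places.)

0.042

With matching at rate r, one contributed unit becomes (1 + r) in the group guarantee fund and returns 4.8 × (1 + r) / 5 to the contributor.
Setting this equal to 1: 1 + r = 5/4.8 = 1.0417.
So the minimum matching rate is r = 1.0417 − 1 = 0.042.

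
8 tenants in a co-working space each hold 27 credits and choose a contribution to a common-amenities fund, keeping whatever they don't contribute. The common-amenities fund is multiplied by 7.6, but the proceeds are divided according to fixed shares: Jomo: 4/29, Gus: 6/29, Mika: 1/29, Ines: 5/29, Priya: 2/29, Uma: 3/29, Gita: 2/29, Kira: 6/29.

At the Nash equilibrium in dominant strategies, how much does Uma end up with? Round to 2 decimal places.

111.91 credits

A player with share s gets back 7.6·s per unit contributed, so full contribution is dominant for anyone with s > 1/7.6 = 0.1316 and zero contribution is dominant for anyone below.
Jomo, Gus, Ines and Kira clear that bar, contributing 27 each; the remaining 4 contribute 0. Total contributed: 108.
Uma keeps 27 and receives 7.6 × 108 × 3/29 = 84.91 from the common-amenities fund, for a payoff of 111.91.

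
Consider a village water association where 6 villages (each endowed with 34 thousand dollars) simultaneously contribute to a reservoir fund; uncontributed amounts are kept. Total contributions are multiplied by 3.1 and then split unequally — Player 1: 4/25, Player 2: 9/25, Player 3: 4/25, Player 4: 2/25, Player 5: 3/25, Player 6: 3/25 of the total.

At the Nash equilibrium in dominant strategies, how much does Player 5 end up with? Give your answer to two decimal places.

A player with share s gets back 3.1·s per unit contributed, so full contribution is dominant for anyone with s > 1/3.1 = 0.3226 and zero contribution is dominant for anyone below.
Only Player 2 (9/25) clears that bar, contributing 34; the remaining 5 contribute 0. Total contributed: 34.
Player 5 keeps 34 and receives 3.1 × 34 × 3/25 = 12.65 from the reservoir fund, for a payoff of 46.65.

46.65 thousand dollars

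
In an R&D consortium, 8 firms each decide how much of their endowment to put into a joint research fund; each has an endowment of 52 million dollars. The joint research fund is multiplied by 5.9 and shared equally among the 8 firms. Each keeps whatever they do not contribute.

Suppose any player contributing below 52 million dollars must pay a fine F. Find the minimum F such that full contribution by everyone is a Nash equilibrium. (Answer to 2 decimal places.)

Given the others contribute fully, the best deviation is to contribute 0 (any partial contribution still incurs the fine and gives up units whose private return 0.7375 is below 1).
Deviating from 52 to 0 saves 52 million dollars but forfeits the deviator's share of the drop in the joint research fund: 5.9/8 × 52 = 38.35.
So the deviation gain is 52 − 38.35 = 13.65, and the fine must be at least 13.65 million dollars to wipe it out.

13.65 million dollars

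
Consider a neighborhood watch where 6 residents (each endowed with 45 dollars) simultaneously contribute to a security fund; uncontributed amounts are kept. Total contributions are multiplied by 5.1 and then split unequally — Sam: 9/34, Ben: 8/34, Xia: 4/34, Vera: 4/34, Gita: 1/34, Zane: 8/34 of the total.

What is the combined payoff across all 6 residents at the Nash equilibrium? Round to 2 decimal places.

823.50 dollars

Player j's private return per contributed unit is 5.1 × (j's share). Contributing is weakly dominant for j when that share is at least 1/5.1 = 0.1961, and contributing 0 is dominant otherwise.
Sam, Ben and Zane are above the threshold, contributing 45 each; the remaining 3 contribute 0. Total contributed: 135.
The security fund pays out 5.1 × 135 = 688.50 in total (split across the unequal shares, but the aggregate is all that matters for the group sum).
The 3 free-riders keep 45 each, adding 135. Group total = 135 + 688.50 = 823.50.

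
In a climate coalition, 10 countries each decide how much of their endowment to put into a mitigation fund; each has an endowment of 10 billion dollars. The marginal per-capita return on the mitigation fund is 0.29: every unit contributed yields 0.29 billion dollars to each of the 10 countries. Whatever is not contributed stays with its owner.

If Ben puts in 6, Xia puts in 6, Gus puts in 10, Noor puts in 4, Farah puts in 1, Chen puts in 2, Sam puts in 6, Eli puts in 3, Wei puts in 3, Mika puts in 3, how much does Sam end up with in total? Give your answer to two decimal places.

16.76 billion dollars

Total contributed: 6 + 6 + 10 + 4 + 1 + 2 + 6 + 3 + 3 + 3 = 44.
Each receives 0.29 × 44 = 12.76 from the mitigation fund.
Sam keeps 10 − 6 = 4, so Sam's payoff is 4 + 12.76 = 16.76.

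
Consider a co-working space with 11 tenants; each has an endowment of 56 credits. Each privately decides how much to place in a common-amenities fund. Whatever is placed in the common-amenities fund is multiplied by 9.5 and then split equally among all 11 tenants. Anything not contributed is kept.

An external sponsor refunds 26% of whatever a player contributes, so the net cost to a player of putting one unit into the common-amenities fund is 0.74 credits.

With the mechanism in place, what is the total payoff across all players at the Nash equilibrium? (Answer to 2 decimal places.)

Under the mechanism each unit contributed yields (9.5/11) / 0.74 = 1.1671 back to its contributor per unit of net cost, which exceeds 1, making full contribution the dominant choice for everyone.
At the Nash equilibrium everyone contributes 56. Group total payoff = 11 × (56 × 0.26 + 9.5 × 56) = 6012.16.

6012.16 credits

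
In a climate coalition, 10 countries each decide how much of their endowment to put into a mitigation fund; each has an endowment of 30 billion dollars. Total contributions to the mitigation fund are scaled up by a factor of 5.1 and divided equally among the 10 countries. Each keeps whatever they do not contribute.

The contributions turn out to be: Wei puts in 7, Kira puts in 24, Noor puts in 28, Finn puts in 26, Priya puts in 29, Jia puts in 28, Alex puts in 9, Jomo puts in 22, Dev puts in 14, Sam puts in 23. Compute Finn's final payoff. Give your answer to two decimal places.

Total contributed: 7 + 24 + 28 + 26 + 29 + 28 + 9 + 22 + 14 + 23 = 210.
Each receives 5.1 × 210 / 10 = 107.10 from the mitigation fund.
Finn keeps 30 − 26 = 4, so Finn's payoff is 4 + 107.10 = 111.10.

111.10 billion dollars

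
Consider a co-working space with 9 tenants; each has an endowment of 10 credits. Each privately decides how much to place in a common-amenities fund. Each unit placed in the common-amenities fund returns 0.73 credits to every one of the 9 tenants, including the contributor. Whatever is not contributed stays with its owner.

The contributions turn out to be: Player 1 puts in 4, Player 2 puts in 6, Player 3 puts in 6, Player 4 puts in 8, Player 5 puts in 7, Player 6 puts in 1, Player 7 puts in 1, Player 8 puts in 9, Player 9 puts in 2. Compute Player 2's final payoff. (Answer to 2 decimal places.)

Total contributed: 4 + 6 + 6 + 8 + 7 + 1 + 1 + 9 + 2 = 44.
Each receives 0.73 × 44 = 32.12 from the common-amenities fund.
Player 2 keeps 10 − 6 = 4, so Player 2's payoff is 4 + 32.12 = 36.12.

36.12 credits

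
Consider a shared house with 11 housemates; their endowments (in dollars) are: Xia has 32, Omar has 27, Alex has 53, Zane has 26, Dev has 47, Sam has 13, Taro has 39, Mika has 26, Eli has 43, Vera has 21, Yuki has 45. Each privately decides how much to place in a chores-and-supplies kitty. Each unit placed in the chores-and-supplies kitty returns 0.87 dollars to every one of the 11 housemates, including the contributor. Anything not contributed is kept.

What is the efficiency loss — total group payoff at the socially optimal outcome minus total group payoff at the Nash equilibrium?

The private return per contributed unit is 0.87 < 1 for everyone, so the Nash equilibrium is zero contribution and the group total is Σ E_j = 32 + 27 + 53 + 26 + 47 + 13 + 39 + 26 + 43 + 21 + 45 = 372.
Each contributed unit returns 9.570 to the group, so the social optimum is full contribution by everyone: group total = 9.570 × 372 = 3560.04.
Efficiency loss = (9.570 − 1) × 372 = 3188.04.

3188.04 dollars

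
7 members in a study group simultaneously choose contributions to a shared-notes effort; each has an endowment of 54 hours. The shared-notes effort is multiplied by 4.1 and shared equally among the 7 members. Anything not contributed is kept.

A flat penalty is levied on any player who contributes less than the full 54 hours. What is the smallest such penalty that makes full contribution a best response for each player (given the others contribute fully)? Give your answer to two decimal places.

Given the others contribute fully, the best deviation is to contribute 0 (any partial contribution still incurs the fine and gives up units whose private return 0.5857 is below 1).
Deviating from 54 to 0 saves 54 hours but forfeits the deviator's share of the drop in the shared-notes effort: 4.1/7 × 54 = 31.63.
So the deviation gain is 54 − 31.63 = 22.37, and the fine must be at least 22.37 hours to wipe it out.

22.37 hours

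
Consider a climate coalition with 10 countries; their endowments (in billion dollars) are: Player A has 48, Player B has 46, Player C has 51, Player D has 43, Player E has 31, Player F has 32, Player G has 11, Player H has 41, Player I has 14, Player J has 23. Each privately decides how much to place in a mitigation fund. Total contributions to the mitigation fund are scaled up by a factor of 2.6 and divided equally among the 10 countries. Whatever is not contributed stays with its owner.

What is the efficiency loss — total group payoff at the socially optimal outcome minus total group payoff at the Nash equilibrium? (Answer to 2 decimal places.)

The private return per contributed unit is 2.6/10 = 0.2600 < 1 for every player regardless of endowment, so the Nash equilibrium is zero contribution and the group total is Σ E_j = 48 + 46 + 51 + 43 + 31 + 32 + 11 + 41 + 14 + 23 = 340.
Each contributed unit returns 2.600 to the group, so the social optimum is full contribution by everyone: group total = 2.600 × 340 = 884.00.
Efficiency loss = (2.600 − 1) × 340 = 544.00.

544.00 billion dollars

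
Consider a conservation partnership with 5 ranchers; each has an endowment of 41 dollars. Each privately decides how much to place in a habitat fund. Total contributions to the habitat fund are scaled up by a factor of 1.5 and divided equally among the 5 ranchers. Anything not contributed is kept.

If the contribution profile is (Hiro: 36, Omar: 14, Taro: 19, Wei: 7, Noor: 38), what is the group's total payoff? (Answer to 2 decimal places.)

Total contributed: 36 + 14 + 19 + 7 + 38 = 114; total kept: 5 × 41 − 114 = 91.
The habitat fund pays out 1.5 × 114 = 171.00 in aggregate.
Group total = 91 + 171.00 = 262.00.

262.00 dollars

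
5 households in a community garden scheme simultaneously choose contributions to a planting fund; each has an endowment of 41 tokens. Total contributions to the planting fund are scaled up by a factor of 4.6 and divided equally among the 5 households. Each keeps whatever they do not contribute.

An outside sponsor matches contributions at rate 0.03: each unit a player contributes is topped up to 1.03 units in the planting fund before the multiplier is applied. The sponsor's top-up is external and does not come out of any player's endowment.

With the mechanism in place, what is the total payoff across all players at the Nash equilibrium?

The effective private return is 4.6 × 1.03 / 5 = 0.9476, which is still under 1, so the mechanism doesn't change anyone's dominant strategy: zero contribution.
At the Nash equilibrium no one contributes; group total payoff = 5 × 41 = 205.

205.00 tokens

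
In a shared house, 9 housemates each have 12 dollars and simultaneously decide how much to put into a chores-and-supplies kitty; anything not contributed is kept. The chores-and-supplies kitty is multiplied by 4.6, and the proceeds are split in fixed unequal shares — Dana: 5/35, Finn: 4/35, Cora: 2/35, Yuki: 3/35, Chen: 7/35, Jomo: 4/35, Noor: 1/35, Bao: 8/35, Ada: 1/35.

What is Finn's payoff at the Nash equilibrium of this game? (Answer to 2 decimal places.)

A player with share s gets back 4.6·s per unit contributed, so full contribution is dominant for anyone with s > 1/4.6 = 0.2174 and zero contribution is dominant for anyone below.
Only Bao (8/35) clears that bar, contributing 12; the remaining 8 contribute 0. Total contributed: 12.
Finn keeps 12 and receives 4.6 × 12 × 4/35 = 6.31 from the chores-and-supplies kitty, for a payoff of 18.31.

18.31 dollars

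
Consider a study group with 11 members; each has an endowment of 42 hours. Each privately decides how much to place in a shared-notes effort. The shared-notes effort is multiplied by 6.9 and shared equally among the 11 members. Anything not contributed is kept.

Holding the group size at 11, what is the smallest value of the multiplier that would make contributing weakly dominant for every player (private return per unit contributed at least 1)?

A contributed unit returns (multiplier)/11 to its contributor.
This reaches 1 exactly when the multiplier is 11.

11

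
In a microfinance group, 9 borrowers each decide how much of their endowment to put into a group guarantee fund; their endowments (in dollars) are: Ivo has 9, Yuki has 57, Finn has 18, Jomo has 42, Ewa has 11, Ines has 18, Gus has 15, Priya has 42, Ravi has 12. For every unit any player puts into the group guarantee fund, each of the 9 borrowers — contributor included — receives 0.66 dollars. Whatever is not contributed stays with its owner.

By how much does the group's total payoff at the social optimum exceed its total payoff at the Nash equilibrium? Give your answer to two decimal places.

1106.56 dollars

The private return per contributed unit is 0.66 < 1 for everyone, so the Nash equilibrium is zero contribution and the group total is Σ E_j = 9 + 57 + 18 + 42 + 11 + 18 + 15 + 42 + 12 = 224.
Each contributed unit returns 5.940 to the group, so the social optimum is full contribution by everyone: group total = 5.940 × 224 = 1330.56.
Efficiency loss = (5.940 − 1) × 224 = 1106.56.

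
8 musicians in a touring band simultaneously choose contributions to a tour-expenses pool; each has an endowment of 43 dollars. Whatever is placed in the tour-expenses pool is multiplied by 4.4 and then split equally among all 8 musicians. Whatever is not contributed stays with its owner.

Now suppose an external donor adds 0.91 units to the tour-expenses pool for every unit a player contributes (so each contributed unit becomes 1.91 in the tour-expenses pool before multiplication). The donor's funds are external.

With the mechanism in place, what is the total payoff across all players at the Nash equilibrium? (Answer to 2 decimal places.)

The effective private return per unit is now 4.4 × 1.91 / 8 = 1.0505 > 1, so every player's dominant strategy flips to full contribution.
So the Nash equilibrium is full contribution by all 8; the group earns 4.4 × 1.91 × 344 = 2890.98.

2890.98 dollars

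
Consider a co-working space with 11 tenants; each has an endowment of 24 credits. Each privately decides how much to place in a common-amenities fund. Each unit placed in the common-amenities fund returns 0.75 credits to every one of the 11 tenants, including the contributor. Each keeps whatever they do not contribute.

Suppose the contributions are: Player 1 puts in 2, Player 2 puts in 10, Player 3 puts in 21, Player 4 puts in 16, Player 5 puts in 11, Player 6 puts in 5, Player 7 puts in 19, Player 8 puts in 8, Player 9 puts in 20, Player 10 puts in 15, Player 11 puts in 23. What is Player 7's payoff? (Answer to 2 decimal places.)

Total contributed: 2 + 10 + 21 + 16 + 11 + 5 + 19 + 8 + 20 + 15 + 23 = 150.
Each receives 0.75 × 150 = 112.50 from the common-amenities fund.
Player 7 keeps 24 − 19 = 5, so Player 7's payoff is 5 + 112.50 = 117.50.

117.50 credits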